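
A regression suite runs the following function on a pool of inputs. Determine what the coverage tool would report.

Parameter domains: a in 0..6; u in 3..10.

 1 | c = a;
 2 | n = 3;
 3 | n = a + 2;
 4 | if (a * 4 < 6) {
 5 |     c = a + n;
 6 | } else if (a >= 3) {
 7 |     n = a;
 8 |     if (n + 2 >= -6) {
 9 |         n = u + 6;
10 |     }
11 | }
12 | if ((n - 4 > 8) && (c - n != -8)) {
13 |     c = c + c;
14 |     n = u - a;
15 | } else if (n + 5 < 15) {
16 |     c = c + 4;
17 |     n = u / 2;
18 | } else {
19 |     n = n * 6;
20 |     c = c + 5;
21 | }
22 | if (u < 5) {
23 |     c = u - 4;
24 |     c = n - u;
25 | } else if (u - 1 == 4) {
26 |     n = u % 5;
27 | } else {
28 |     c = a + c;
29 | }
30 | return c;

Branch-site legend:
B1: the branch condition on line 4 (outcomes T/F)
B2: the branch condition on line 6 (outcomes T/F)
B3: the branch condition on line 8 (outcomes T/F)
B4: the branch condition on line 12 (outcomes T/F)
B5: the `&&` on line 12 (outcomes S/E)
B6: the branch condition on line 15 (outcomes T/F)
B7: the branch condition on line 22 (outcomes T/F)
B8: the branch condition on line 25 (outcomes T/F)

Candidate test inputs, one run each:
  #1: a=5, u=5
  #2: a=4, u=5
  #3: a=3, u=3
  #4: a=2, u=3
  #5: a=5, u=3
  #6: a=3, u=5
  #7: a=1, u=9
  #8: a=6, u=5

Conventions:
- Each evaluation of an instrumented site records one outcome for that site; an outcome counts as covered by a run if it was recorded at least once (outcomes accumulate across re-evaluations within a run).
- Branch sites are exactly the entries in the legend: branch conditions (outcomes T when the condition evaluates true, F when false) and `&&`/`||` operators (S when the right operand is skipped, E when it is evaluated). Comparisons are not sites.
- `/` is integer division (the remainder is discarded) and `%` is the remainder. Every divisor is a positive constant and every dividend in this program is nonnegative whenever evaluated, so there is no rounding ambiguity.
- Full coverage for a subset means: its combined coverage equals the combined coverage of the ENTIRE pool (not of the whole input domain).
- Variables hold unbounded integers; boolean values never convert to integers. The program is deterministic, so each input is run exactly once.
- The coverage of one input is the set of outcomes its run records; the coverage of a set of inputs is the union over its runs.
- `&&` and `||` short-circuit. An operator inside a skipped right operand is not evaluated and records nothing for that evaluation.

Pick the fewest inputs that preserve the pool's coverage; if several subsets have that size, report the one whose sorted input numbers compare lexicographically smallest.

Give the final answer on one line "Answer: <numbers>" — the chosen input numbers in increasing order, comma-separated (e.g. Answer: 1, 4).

input #1, a=5, u=5: outcomes B1=F, B2=T, B3=T, B4=F, B5=S, B6=F, B7=F, B8=T
input #2, a=4, u=5: outcomes B1=F, B2=T, B3=T, B4=F, B5=S, B6=F, B7=F, B8=T
input #3, a=3, u=3: outcomes B1=F, B2=T, B3=T, B4=F, B5=S, B6=T, B7=T
input #4, a=2, u=3: outcomes B1=F, B2=F, B4=F, B5=S, B6=T, B7=T
input #5, a=5, u=3: outcomes B1=F, B2=T, B3=T, B4=F, B5=S, B6=T, B7=T
input #6, a=3, u=5: outcomes B1=F, B2=T, B3=T, B4=F, B5=S, B6=F, B7=F, B8=T
input #7, a=1, u=9: outcomes B1=T, B4=F, B5=S, B6=T, B7=F, B8=F
input #8, a=6, u=5: outcomes B1=F, B2=T, B3=T, B4=F, B5=S, B6=F, B7=F, B8=T
pool-wide coverage (13 outcomes): B1=T, B1=F, B2=T, B2=F, B3=T, B4=F, B5=S, B6=T, B6=F, B7=T, B7=F, B8=T, B8=F
no size-1 subset reaches all 13 outcomes (best union: 8/13)
no size-2 subset reaches all 13 outcomes (best union: 11/13)
the canonical winner is {1, 4, 7}: size 3, full 13-outcome coverage, earliest index list among size-3 covers

Answer: 1, 4, 7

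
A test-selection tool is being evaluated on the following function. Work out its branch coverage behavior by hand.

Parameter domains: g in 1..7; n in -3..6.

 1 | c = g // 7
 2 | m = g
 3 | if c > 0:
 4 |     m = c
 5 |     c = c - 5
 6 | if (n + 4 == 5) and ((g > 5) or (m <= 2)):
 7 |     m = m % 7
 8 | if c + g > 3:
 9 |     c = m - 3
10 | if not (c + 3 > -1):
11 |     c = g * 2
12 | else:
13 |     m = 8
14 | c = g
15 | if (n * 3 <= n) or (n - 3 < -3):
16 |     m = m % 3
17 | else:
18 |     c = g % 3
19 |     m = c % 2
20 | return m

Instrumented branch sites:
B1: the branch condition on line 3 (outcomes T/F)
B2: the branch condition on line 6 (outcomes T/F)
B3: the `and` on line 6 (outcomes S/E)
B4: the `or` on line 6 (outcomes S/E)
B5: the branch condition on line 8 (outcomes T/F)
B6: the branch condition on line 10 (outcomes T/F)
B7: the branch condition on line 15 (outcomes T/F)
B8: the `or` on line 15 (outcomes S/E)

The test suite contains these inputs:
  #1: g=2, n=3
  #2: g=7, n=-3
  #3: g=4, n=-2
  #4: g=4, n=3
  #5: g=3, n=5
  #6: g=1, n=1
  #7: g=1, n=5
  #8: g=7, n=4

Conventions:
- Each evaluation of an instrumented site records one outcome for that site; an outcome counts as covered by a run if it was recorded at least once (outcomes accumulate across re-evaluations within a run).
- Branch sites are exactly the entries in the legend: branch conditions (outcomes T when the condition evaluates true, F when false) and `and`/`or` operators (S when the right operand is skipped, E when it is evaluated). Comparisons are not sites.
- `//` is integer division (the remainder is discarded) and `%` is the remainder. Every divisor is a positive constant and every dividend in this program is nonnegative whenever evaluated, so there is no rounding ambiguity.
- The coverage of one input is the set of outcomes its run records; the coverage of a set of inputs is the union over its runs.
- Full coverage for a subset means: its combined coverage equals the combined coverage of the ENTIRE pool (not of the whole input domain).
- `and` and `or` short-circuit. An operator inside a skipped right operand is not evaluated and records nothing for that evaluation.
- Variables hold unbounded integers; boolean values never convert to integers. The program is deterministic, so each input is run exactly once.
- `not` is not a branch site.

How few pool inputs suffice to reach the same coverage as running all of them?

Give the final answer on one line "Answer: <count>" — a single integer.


input #1, g=2, n=3: events B1->F, B3->S, B2->F, B5->F, B6->F, B8->E, B7->F; outcomes B1=F, B2=F, B3=S, B5=F, B6=F, B7=F, B8=E
input #2, g=7, n=-3: events B1->T, B3->S, B2->F, B5->F, B6->T, B8->S, B7->T; outcomes B1=T, B2=F, B3=S, B5=F, B6=T, B7=T, B8=S
input #3, g=4, n=-2: events B1->F, B3->S, B2->F, B5->T, B6->F, B8->S, B7->T; outcomes B1=F, B2=F, B3=S, B5=T, B6=F, B7=T, B8=S
input #4, g=4, n=3: events B1->F, B3->S, B2->F, B5->T, B6->F, B8->E, B7->F; outcomes B1=F, B2=F, B3=S, B5=T, B6=F, B7=F, B8=E
input #5, g=3, n=5: events B1->F, B3->S, B2->F, B5->F, B6->F, B8->E, B7->F; outcomes B1=F, B2=F, B3=S, B5=F, B6=F, B7=F, B8=E
input #6, g=1, n=1: events B1->F, B3->E, B4->E, B2->T, B5->F, B6->F, B8->E, B7->F; outcomes B1=F, B2=T, B3=E, B4=E, B5=F, B6=F, B7=F, B8=E
input #7, g=1, n=5: events B1->F, B3->S, B2->F, B5->F, B6->F, B8->E, B7->F; outcomes B1=F, B2=F, B3=S, B5=F, B6=F, B7=F, B8=E
input #8, g=7, n=4: events B1->T, B3->S, B2->F, B5->F, B6->T, B8->E, B7->F; outcomes B1=T, B2=F, B3=S, B5=F, B6=T, B7=F, B8=E
the full pool covers 15 outcomes: B1=T, B1=F, B2=T, B2=F, B3=S, B3=E, B4=E, B5=T, B5=F, B6=T, B6=F, B7=T, B7=F, B8=S, B8=E
size 1 is not enough: best union over all size-1 subsets is 8/15
size 2 is not enough: best union over all size-2 subsets is 14/15
at size 3, {2, 3, 6} reaches all 15 outcomes; every lexicographically earlier size-3 subset fails
Answer: 3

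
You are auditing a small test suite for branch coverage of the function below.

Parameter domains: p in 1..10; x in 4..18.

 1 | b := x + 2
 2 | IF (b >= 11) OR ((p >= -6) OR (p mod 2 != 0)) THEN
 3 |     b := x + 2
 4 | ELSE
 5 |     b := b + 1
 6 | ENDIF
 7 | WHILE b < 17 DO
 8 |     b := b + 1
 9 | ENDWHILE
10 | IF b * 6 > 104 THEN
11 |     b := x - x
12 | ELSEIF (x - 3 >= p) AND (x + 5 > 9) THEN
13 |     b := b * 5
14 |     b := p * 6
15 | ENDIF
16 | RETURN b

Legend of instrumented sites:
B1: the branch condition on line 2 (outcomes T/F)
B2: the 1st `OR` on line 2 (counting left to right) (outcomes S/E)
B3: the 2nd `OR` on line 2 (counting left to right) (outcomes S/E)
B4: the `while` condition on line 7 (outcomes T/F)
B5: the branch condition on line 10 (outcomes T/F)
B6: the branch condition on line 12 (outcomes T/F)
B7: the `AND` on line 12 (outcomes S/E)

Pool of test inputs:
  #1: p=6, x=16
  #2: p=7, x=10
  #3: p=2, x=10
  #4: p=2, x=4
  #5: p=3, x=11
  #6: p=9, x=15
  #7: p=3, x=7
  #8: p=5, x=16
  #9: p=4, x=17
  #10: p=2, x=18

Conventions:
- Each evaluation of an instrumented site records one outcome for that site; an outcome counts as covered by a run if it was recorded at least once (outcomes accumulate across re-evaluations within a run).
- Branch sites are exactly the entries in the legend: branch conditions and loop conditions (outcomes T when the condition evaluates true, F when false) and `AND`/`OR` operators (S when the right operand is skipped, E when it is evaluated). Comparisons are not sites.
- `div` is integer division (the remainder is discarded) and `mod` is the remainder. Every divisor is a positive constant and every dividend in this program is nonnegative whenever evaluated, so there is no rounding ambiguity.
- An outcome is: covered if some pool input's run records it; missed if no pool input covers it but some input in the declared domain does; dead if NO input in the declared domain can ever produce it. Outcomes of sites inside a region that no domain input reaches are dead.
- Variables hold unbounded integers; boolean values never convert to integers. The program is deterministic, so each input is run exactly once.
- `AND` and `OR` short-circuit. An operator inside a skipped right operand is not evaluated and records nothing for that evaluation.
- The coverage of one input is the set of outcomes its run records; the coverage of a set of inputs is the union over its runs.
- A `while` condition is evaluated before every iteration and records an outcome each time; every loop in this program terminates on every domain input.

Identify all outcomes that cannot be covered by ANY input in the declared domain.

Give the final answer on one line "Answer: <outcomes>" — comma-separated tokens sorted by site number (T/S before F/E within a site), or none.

sweeping the full domain (150 inputs) for each outcome:
  B1=F: never recorded by any domain input -> dead
  B3=E: never recorded by any domain input -> dead
  reachable outcomes have witnesses, e.g. B1=T (e.g. p=1, x=4), B2=S (e.g. p=1, x=9), B2=E (e.g. p=1, x=4), B3=S (e.g. p=1, x=4)

Answer: B1=F, B3=E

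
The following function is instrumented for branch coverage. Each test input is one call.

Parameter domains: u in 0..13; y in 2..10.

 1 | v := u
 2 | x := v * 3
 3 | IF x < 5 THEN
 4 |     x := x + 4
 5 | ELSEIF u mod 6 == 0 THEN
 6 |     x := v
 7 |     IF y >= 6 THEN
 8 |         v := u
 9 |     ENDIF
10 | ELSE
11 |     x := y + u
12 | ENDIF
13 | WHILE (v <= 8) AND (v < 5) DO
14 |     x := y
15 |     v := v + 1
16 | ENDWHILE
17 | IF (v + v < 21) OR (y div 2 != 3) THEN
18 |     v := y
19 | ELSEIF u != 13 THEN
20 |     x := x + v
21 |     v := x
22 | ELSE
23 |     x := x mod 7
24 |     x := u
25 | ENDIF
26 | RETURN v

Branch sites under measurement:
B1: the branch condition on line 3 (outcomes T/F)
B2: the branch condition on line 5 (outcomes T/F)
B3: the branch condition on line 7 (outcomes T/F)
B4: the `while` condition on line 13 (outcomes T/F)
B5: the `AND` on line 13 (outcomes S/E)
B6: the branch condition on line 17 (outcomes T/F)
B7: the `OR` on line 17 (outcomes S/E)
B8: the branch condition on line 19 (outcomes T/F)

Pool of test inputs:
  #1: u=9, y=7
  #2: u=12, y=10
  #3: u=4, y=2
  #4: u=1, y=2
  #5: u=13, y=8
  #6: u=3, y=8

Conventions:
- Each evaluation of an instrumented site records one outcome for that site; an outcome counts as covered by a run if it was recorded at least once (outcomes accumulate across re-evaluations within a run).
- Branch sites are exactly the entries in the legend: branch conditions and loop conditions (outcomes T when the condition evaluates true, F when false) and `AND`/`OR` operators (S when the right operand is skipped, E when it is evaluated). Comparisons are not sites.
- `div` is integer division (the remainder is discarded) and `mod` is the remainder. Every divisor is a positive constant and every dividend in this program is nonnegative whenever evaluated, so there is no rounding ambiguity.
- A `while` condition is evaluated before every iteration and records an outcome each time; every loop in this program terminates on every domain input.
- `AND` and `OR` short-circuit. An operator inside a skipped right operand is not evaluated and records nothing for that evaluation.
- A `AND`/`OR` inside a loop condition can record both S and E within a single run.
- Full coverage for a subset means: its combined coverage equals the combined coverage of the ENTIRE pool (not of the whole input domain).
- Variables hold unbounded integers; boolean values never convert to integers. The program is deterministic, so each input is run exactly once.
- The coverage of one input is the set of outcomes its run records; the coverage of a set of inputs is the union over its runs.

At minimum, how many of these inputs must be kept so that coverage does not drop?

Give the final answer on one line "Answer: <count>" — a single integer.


input #1, u=9, y=7: events B1->F, B2->F, B5->S, B4->F, B7->S, B6->T; outcomes B1=F, B2=F, B4=F, B5=S, B6=T, B7=S
input #2, u=12, y=10: events B1->F, B2->T, B3->T, B5->S, B4->F, B7->E, B6->T; outcomes B1=F, B2=T, B3=T, B4=F, B5=S, B6=T, B7=E
input #3, u=4, y=2: events B1->F, B2->F, B5->E, B4->T, B5->E, B4->F, B7->S, B6->T; outcomes B1=F, B2=F, B4=T, B4=F, B5=E, B6=T, B7=S
input #4, u=1, y=2: events B1->T, B5->E, B4->T, B5->E, B4->T, B5->E, B4->T, B5->E, B4->T, B5->E, B4->F, B7->S, B6->T; outcomes B1=T, B4=T, B4=F, B5=E, B6=T, B7=S
input #5, u=13, y=8: events B1->F, B2->F, B5->S, B4->F, B7->E, B6->T; outcomes B1=F, B2=F, B4=F, B5=S, B6=T, B7=E
input #6, u=3, y=8: events B1->F, B2->F, B5->E, B4->T, B5->E, B4->T, B5->E, B4->F, B7->S, B6->T; outcomes B1=F, B2=F, B4=T, B4=F, B5=E, B6=T, B7=S
pool-wide coverage (12 outcomes): B1=T, B1=F, B2=T, B2=F, B3=T, B4=T, B4=F, B5=S, B5=E, B6=T, B7=S, B7=E
no size-1 subset reaches all 12 outcomes (best union: 7/12)
no size-2 subset reaches all 12 outcomes (best union: 11/12)
size 3: inputs {1, 2, 4} cover all 12 outcomes, and no lexicographically smaller subset of this size does
Answer: 3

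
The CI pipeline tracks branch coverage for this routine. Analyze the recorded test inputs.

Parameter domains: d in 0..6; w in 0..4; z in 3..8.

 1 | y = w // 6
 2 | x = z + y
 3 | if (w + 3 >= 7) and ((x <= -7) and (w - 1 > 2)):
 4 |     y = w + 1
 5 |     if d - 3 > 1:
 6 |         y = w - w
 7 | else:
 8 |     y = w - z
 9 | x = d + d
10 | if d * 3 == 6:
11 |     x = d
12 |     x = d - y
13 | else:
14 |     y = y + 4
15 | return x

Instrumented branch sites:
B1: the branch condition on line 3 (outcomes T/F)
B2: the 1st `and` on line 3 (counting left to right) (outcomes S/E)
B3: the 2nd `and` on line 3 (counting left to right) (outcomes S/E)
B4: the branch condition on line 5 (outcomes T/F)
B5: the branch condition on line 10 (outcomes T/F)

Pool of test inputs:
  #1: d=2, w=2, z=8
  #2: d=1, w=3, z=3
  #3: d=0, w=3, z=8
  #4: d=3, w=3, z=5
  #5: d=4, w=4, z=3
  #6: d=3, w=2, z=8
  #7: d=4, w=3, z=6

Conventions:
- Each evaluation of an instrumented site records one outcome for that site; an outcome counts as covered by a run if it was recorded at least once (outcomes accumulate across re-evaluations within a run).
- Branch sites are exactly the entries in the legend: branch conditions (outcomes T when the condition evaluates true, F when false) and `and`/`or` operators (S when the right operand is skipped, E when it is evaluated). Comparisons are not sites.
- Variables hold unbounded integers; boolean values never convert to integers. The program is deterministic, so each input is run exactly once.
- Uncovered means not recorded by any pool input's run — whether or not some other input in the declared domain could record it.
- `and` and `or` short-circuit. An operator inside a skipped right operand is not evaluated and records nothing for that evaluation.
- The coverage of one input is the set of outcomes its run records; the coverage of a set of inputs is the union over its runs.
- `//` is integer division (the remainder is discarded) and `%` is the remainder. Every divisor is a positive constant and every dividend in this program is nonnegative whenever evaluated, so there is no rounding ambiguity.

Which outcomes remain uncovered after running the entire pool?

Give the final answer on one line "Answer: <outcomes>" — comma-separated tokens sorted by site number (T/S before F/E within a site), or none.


run #1 (d=2, w=2, z=8) runs B2->S, B1->F, B5->T; records B1=F, B2=S, B5=T
run #2 (d=1, w=3, z=3) runs B2->S, B1->F, B5->F; records B1=F, B2=S, B5=F
run #3 (d=0, w=3, z=8) runs B2->S, B1->F, B5->F; records B1=F, B2=S, B5=F
run #4 (d=3, w=3, z=5) runs B2->S, B1->F, B5->F; records B1=F, B2=S, B5=F
run #5 (d=4, w=4, z=3) runs B2->E, B3->S, B1->F, B5->F; records B1=F, B2=E, B3=S, B5=F
run #6 (d=3, w=2, z=8) runs B2->S, B1->F, B5->F; records B1=F, B2=S, B5=F
run #7 (d=4, w=3, z=6) runs B2->S, B1->F, B5->F; records B1=F, B2=S, B5=F
union over the pool: B1=F, B2=S, B2=E, B3=S, B5=T, B5=F
uncovered (4 of 10): B1=T, B3=E, B4=T, B4=F
Answer: B1=T, B3=E, B4=T, B4=F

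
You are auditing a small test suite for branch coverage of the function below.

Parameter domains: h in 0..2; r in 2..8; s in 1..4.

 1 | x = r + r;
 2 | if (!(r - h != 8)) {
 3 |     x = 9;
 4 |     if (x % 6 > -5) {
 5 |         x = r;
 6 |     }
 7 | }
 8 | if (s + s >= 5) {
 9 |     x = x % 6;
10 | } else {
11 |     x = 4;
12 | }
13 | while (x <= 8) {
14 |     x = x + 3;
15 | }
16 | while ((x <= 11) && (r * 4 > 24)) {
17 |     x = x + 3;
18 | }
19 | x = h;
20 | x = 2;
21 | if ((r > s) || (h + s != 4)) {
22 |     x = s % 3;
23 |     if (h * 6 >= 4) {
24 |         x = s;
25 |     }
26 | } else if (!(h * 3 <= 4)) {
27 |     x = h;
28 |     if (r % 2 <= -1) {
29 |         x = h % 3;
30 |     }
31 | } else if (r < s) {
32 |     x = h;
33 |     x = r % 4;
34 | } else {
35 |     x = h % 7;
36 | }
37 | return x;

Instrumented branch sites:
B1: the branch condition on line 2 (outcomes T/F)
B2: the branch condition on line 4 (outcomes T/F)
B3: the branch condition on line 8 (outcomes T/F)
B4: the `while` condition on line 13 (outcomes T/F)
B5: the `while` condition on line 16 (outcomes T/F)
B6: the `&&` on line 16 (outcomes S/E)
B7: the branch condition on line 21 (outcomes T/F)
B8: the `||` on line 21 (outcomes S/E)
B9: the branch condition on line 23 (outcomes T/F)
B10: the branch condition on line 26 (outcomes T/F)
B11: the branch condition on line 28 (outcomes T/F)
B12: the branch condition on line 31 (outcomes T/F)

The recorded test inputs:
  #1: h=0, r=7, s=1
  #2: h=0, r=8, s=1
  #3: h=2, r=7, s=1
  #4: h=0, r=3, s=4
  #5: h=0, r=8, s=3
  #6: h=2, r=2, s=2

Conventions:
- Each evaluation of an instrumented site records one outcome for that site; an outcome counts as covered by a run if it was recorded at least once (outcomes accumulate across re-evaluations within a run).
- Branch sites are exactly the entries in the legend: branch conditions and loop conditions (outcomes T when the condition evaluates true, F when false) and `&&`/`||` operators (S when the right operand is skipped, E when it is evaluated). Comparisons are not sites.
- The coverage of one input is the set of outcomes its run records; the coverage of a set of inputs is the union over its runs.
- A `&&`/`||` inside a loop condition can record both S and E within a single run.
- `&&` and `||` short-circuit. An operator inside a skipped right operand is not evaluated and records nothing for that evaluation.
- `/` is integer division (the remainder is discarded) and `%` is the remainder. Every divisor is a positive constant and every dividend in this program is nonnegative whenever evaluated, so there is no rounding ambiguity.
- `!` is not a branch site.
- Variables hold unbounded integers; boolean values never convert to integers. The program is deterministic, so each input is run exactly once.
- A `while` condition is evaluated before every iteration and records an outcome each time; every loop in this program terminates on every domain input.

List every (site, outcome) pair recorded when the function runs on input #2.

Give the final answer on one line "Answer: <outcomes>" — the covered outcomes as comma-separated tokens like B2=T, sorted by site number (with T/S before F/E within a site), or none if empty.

Running input #2 (h=0, r=8, s=1), event by event:
  B1->T, B2->T, B3->F, B4->T, B4->T, B4->F, B6->E, B5->T, B6->S, B5->F
  B8->S, B7->T, B9->F
as a set, this run covers: B1=T, B2=T, B3=F, B4=T, B4=F, B5=T, B5=F, B6=S, B6=E, B7=T, B8=S, B9=F

Answer: B1=T, B2=T, B3=F, B4=T, B4=F, B5=T, B5=F, B6=S, B6=E, B7=T, B8=S, B9=F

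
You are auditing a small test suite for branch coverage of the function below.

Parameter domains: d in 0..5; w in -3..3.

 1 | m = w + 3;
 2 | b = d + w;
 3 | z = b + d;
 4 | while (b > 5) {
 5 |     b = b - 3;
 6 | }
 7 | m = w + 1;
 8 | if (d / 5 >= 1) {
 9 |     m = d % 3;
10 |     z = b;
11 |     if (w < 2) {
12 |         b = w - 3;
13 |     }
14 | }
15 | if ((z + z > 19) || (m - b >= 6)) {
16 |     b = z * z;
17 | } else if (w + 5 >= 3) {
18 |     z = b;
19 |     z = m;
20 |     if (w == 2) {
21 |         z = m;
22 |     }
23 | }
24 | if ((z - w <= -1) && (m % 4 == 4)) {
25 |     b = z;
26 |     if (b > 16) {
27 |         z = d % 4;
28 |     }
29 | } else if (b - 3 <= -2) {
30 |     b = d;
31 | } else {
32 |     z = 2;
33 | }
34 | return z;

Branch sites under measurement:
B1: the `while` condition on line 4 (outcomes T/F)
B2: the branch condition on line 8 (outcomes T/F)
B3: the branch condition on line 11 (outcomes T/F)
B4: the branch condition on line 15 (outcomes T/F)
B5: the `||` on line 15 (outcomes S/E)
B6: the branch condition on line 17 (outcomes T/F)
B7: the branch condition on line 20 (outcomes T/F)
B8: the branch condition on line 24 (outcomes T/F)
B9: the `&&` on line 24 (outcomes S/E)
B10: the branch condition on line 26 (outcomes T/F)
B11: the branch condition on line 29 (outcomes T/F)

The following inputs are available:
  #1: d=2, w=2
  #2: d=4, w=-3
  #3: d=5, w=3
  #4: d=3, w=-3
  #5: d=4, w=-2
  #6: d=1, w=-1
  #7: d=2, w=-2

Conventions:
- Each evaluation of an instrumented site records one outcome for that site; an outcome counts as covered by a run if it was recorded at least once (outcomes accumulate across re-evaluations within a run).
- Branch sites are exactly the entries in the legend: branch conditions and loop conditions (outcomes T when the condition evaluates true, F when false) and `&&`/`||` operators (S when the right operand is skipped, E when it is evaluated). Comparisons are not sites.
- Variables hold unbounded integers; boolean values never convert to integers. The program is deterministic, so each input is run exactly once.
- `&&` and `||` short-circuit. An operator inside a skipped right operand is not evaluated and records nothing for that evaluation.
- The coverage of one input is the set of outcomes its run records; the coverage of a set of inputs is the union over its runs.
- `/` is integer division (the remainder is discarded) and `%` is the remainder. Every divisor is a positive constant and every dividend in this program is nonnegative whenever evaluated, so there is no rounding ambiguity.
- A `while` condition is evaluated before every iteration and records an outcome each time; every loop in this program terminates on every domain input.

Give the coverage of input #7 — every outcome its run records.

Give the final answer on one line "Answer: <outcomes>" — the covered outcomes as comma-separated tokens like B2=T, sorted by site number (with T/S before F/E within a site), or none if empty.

Event log for input #7 (d=2, w=-2):
  B1->F, B2->F, B5->E, B4->F, B6->T, B7->F, B9->S, B8->F, B11->T
as a set, this run covers: B1=F, B2=F, B4=F, B5=E, B6=T, B7=F, B8=F, B9=S, B11=T

Answer: B1=F, B2=F, B4=F, B5=E, B6=T, B7=F, B8=F, B9=S, B11=T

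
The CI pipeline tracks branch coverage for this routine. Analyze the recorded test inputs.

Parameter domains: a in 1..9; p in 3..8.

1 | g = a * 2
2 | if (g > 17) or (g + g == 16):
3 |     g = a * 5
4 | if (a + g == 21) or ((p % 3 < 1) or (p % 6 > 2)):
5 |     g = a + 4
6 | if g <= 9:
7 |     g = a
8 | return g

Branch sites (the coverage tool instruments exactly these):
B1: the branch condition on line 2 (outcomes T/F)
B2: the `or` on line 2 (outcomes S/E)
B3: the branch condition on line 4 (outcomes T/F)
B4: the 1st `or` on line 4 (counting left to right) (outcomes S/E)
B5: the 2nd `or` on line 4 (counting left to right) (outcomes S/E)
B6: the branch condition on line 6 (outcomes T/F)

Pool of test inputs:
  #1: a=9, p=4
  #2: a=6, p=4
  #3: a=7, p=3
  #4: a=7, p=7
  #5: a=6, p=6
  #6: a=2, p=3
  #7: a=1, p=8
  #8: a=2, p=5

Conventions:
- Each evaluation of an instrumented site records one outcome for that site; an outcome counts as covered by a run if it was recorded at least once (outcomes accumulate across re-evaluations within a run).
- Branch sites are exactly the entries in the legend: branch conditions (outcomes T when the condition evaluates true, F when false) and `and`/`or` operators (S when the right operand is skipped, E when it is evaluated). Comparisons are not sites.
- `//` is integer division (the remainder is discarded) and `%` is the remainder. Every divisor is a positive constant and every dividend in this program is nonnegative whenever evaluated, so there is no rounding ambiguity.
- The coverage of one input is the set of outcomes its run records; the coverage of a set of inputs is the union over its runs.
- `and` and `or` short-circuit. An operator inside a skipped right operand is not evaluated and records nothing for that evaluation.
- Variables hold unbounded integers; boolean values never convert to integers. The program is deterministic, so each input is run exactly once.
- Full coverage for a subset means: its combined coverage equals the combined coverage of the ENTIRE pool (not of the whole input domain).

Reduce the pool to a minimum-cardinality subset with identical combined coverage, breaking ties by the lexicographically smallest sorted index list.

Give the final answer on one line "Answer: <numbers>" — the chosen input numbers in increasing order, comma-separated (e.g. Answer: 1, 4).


run #1 (a=9, p=4) records B1=T, B2=S, B3=T, B4=E, B5=E, B6=F
run #2 (a=6, p=4) records B1=F, B2=E, B3=T, B4=E, B5=E, B6=F
run #3 (a=7, p=3) records B1=F, B2=E, B3=T, B4=S, B6=F
run #4 (a=7, p=7) records B1=F, B2=E, B3=T, B4=S, B6=F
run #5 (a=6, p=6) records B1=F, B2=E, B3=T, B4=E, B5=S, B6=F
run #6 (a=2, p=3) records B1=F, B2=E, B3=T, B4=E, B5=S, B6=T
run #7 (a=1, p=8) records B1=F, B2=E, B3=F, B4=E, B5=E, B6=T
run #8 (a=2, p=5) records B1=F, B2=E, B3=T, B4=E, B5=E, B6=T
pool-wide coverage (12 outcomes): B1=T, B1=F, B2=S, B2=E, B3=T, B3=F, B4=S, B4=E, B5=S, B5=E, B6=T, B6=F
every size-1 subset falls short of the 12 outcomes (best: 6/12)
every size-2 subset falls short of the 12 outcomes (best: 10/12)
every size-3 subset falls short of the 12 outcomes (best: 11/12)
size 4: inputs {1, 3, 5, 7} cover all 12 outcomes, and no lexicographically smaller subset of this size does
Answer: 1, 3, 5, 7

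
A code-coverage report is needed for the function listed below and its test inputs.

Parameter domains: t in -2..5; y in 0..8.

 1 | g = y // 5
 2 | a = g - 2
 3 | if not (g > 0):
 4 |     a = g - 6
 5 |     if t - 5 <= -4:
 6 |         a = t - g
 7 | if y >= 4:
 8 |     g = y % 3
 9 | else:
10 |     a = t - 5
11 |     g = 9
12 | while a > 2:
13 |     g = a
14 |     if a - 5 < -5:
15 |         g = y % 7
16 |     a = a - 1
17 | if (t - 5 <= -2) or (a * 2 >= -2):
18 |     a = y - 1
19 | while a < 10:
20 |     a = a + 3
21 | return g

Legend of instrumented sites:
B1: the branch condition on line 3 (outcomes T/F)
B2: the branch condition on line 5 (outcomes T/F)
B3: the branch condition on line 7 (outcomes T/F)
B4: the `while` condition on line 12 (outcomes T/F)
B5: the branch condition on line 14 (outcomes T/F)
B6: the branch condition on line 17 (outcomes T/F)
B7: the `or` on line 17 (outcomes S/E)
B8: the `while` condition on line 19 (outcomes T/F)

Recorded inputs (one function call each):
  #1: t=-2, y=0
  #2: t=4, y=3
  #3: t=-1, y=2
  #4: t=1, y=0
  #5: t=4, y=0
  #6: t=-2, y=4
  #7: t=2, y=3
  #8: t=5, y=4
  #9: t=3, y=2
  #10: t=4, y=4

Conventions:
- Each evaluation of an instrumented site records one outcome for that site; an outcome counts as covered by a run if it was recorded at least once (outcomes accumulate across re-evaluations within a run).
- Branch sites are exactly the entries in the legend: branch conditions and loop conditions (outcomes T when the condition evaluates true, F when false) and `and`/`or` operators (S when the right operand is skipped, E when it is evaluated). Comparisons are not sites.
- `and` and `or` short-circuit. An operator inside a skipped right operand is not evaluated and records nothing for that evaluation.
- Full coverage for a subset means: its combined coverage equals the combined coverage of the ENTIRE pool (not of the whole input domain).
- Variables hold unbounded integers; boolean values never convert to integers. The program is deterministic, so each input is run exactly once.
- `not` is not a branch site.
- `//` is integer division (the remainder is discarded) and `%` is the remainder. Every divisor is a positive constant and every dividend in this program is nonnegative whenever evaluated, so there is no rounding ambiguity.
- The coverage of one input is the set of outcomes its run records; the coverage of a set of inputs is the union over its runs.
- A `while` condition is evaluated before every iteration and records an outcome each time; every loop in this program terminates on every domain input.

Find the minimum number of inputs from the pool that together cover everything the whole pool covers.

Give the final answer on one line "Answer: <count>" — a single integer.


#1 (t=-2, y=0) -> B1->T, B2->T, B3->F, B4->F, B7->S, B6->T, B8->T, B8->T, B8->T, B8->T, B8->F; covered: B1=T, B2=T, B3=F, B4=F, B6=T, B7=S, B8=T, B8=F
#2 (t=4, y=3) -> B1->T, B2->F, B3->F, B4->F, B7->E, B6->T, B8->T, B8->T, B8->T, B8->F; covered: B1=T, B2=F, B3=F, B4=F, B6=T, B7=E, B8=T, B8=F
#3 (t=-1, y=2) -> B1->T, B2->T, B3->F, B4->F, B7->S, B6->T, B8->T, B8->T, B8->T, B8->F; covered: B1=T, B2=T, B3=F, B4=F, B6=T, B7=S, B8=T, B8=F
#4 (t=1, y=0) -> B1->T, B2->T, B3->F, B4->F, B7->S, B6->T, B8->T, B8->T, B8->T, B8->T, B8->F; covered: B1=T, B2=T, B3=F, B4=F, B6=T, B7=S, B8=T, B8=F
#5 (t=4, y=0) -> B1->T, B2->F, B3->F, B4->F, B7->E, B6->T, B8->T, B8->T, B8->T, B8->T, B8->F; covered: B1=T, B2=F, B3=F, B4=F, B6=T, B7=E, B8=T, B8=F
#6 (t=-2, y=4) -> B1->T, B2->T, B3->T, B4->F, B7->S, B6->T, B8->T, B8->T, B8->T, B8->F; covered: B1=T, B2=T, B3=T, B4=F, B6=T, B7=S, B8=T, B8=F
#7 (t=2, y=3) -> B1->T, B2->F, B3->F, B4->F, B7->S, B6->T, B8->T, B8->T, B8->T, B8->F; covered: B1=T, B2=F, B3=F, B4=F, B6=T, B7=S, B8=T, B8=F
#8 (t=5, y=4) -> B1->T, B2->F, B3->T, B4->F, B7->E, B6->F, B8->T, B8->T, B8->T, B8->T, B8->T, B8->T, B8->F; covered: B1=T, B2=F, B3=T, B4=F, B6=F, B7=E, B8=T, B8=F
#9 (t=3, y=2) -> B1->T, B2->F, B3->F, B4->F, B7->S, B6->T, B8->T, B8->T, B8->T, B8->F; covered: B1=T, B2=F, B3=F, B4=F, B6=T, B7=S, B8=T, B8=F
#10 (t=4, y=4) -> B1->T, B2->F, B3->T, B4->F, B7->E, B6->F, B8->T, B8->T, B8->T, B8->T, B8->T, B8->T, B8->F; covered: B1=T, B2=F, B3=T, B4=F, B6=F, B7=E, B8=T, B8=F
the full pool covers 12 outcomes: B1=T, B2=T, B2=F, B3=T, B3=F, B4=F, B6=T, B6=F, B7=S, B7=E, B8=T, B8=F
checked all size-1 subsets: none covers 12 outcomes (max 8/12)
size 2: inputs {1, 8} cover all 12 outcomes, and no lexicographically smaller subset of this size does
Answer: 2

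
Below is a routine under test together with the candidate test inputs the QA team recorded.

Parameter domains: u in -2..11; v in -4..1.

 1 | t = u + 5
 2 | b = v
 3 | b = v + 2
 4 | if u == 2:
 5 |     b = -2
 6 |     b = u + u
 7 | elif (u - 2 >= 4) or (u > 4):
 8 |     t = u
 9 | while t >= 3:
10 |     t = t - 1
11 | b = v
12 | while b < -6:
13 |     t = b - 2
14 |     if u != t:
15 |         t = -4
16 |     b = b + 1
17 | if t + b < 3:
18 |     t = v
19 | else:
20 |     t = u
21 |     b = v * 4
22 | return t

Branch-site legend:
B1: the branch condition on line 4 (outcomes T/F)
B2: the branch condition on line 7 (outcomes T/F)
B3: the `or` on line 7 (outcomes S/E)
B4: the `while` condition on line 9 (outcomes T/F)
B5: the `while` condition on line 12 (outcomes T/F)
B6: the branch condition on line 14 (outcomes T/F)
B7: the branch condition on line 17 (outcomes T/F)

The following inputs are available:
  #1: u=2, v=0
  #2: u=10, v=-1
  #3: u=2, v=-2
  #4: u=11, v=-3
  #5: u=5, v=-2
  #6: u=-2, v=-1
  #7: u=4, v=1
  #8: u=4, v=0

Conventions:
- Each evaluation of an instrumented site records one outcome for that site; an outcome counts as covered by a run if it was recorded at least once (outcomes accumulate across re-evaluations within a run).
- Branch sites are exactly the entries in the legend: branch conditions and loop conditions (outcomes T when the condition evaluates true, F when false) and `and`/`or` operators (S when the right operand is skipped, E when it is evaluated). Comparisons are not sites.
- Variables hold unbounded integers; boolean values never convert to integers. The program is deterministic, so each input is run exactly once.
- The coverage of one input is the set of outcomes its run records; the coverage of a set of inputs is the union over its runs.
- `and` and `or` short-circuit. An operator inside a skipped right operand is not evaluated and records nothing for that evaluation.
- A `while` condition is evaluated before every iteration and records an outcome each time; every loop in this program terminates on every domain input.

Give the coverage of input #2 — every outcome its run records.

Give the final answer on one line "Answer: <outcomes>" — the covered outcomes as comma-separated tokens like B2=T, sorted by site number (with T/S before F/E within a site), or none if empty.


Tracing the run of input #2 (u=10, v=-1):
  B1->F, B3->S, B2->T, B4->T, B4->T, B4->T, B4->T, B4->T, B4->T, B4->T
  B4->T, B4->F, B5->F, B7->T
distinct outcomes covered: B1=F, B2=T, B3=S, B4=T, B4=F, B5=F, B7=T
Answer: B1=F, B2=T, B3=S, B4=T, B4=F, B5=F, B7=T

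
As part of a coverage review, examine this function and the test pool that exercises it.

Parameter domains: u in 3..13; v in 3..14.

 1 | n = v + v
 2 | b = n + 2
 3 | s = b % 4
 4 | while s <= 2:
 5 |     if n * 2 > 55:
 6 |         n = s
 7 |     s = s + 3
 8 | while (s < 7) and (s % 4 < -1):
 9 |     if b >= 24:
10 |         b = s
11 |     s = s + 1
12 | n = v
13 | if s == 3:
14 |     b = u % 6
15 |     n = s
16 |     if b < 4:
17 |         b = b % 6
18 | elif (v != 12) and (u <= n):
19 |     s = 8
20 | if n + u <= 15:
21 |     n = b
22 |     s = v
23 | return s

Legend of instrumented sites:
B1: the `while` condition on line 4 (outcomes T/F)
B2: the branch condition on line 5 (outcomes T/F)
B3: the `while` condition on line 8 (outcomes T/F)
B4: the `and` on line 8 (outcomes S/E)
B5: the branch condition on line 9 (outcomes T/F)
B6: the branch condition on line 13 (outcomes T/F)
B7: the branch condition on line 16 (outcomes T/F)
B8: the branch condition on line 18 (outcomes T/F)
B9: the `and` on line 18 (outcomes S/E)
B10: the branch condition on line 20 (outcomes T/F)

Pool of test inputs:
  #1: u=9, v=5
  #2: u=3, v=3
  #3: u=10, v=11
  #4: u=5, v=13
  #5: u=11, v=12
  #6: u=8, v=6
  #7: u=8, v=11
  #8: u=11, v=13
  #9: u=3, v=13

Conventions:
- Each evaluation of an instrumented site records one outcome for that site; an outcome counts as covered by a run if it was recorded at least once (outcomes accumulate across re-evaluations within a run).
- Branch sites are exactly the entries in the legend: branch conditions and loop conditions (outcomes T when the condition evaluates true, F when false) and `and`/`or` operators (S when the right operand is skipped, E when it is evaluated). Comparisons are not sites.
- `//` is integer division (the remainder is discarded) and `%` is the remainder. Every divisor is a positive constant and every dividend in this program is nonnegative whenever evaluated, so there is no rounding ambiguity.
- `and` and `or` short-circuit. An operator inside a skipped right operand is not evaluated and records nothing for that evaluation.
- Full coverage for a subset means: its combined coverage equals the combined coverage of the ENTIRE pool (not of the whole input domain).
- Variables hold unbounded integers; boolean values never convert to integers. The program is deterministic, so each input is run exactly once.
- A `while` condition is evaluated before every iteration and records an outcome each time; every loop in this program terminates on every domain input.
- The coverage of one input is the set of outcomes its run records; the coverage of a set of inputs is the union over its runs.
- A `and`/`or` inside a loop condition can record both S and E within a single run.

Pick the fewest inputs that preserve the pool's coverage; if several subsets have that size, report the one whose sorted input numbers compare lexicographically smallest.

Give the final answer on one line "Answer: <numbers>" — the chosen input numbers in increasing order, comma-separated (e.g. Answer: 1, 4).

input #1 (u=9, v=5): events B1->T, B2->F, B1->F, B4->E, B3->F, B6->T, B7->T, B10->T; covers B1=T, B1=F, B2=F, B3=F, B4=E, B6=T, B7=T, B10=T
input #2 (u=3, v=3): events B1->T, B2->F, B1->F, B4->E, B3->F, B6->T, B7->T, B10->T; covers B1=T, B1=F, B2=F, B3=F, B4=E, B6=T, B7=T, B10=T
input #3 (u=10, v=11): events B1->T, B2->F, B1->F, B4->E, B3->F, B6->T, B7->F, B10->T; covers B1=T, B1=F, B2=F, B3=F, B4=E, B6=T, B7=F, B10=T
input #4 (u=5, v=13): events B1->T, B2->F, B1->F, B4->E, B3->F, B6->T, B7->F, B10->T; covers B1=T, B1=F, B2=F, B3=F, B4=E, B6=T, B7=F, B10=T
input #5 (u=11, v=12): events B1->T, B2->F, B1->F, B4->E, B3->F, B6->F, B9->S, B8->F, B10->F; covers B1=T, B1=F, B2=F, B3=F, B4=E, B6=F, B8=F, B9=S, B10=F
input #6 (u=8, v=6): events B1->T, B2->F, B1->F, B4->E, B3->F, B6->F, B9->E, B8->F, B10->T; covers B1=T, B1=F, B2=F, B3=F, B4=E, B6=F, B8=F, B9=E, B10=T
input #7 (u=8, v=11): events B1->T, B2->F, B1->F, B4->E, B3->F, B6->T, B7->T, B10->T; covers B1=T, B1=F, B2=F, B3=F, B4=E, B6=T, B7=T, B10=T
input #8 (u=11, v=13): events B1->T, B2->F, B1->F, B4->E, B3->F, B6->T, B7->F, B10->T; covers B1=T, B1=F, B2=F, B3=F, B4=E, B6=T, B7=F, B10=T
input #9 (u=3, v=13): events B1->T, B2->F, B1->F, B4->E, B3->F, B6->T, B7->T, B10->T; covers B1=T, B1=F, B2=F, B3=F, B4=E, B6=T, B7=T, B10=T
pool-wide coverage (14 outcomes): B1=T, B1=F, B2=F, B3=F, B4=E, B6=T, B6=F, B7=T, B7=F, B8=F, B9=S, B9=E, B10=T, B10=F
checked all size-1 subsets: none covers 14 outcomes (max 9/14)
checked all size-2 subsets: none covers 14 outcomes (max 12/14)
checked all size-3 subsets: none covers 14 outcomes (max 13/14)
size 4: inputs {1, 3, 5, 6} cover all 14 outcomes, and no lexicographically smaller subset of this size does

Answer: 1, 3, 5, 6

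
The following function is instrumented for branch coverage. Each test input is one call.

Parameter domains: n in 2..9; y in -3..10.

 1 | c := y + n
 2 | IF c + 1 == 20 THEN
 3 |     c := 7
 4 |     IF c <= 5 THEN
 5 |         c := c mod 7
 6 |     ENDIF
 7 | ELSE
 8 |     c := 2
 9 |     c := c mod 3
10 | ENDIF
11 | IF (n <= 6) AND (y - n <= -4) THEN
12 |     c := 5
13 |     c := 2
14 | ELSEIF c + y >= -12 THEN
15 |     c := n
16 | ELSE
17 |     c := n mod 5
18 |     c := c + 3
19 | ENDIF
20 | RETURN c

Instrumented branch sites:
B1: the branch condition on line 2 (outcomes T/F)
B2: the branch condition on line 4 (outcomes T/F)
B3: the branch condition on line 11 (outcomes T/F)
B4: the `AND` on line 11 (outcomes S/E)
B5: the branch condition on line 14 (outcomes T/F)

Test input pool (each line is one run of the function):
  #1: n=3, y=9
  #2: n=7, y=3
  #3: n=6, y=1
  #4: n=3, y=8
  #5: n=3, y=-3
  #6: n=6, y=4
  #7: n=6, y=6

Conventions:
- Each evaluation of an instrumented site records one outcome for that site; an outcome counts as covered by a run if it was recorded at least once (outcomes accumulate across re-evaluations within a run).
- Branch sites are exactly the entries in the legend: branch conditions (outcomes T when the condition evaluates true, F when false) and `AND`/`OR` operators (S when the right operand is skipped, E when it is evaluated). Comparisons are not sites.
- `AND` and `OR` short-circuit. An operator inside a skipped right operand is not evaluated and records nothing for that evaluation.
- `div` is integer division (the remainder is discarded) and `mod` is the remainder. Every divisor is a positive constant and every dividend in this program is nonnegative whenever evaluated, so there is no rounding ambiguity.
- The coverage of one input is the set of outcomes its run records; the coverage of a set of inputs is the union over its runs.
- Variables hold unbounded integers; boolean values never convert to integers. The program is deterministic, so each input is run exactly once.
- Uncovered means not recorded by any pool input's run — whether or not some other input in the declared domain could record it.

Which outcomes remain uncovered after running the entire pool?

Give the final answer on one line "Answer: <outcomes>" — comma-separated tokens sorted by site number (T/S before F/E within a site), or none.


run #1 (n=3, y=9) runs B1->F, B4->E, B3->F, B5->T; records B1=F, B3=F, B4=E, B5=T
run #2 (n=7, y=3) runs B1->F, B4->S, B3->F, B5->T; records B1=F, B3=F, B4=S, B5=T
run #3 (n=6, y=1) runs B1->F, B4->E, B3->T; records B1=F, B3=T, B4=E
run #4 (n=3, y=8) runs B1->F, B4->E, B3->F, B5->T; records B1=F, B3=F, B4=E, B5=T
run #5 (n=3, y=-3) runs B1->F, B4->E, B3->T; records B1=F, B3=T, B4=E
run #6 (n=6, y=4) runs B1->F, B4->E, B3->F, B5->T; records B1=F, B3=F, B4=E, B5=T
run #7 (n=6, y=6) runs B1->F, B4->E, B3->F, B5->T; records B1=F, B3=F, B4=E, B5=T
union over the pool: B1=F, B3=T, B3=F, B4=S, B4=E, B5=T
uncovered (4 of 10): B1=T, B2=T, B2=F, B5=F
Answer: B1=T, B2=T, B2=F, B5=F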